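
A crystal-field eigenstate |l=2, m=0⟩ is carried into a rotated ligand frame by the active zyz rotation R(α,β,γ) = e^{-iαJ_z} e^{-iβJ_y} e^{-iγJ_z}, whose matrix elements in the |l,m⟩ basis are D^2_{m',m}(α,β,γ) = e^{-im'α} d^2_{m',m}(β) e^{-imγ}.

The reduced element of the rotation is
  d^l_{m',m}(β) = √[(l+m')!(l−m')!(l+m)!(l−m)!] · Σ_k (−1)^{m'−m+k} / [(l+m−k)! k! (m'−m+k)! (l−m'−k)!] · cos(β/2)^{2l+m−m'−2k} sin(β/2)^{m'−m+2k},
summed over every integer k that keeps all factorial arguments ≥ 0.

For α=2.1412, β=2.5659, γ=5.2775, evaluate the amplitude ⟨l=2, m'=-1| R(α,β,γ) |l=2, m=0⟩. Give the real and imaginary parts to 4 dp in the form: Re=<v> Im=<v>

First d^2_{-1,0}(β=2.5659), then the phase factors e^{-i(-1)α} and e^{-i(0)γ}:
With c≡cos(β/2)=0.283888 and s≡sin(β/2)=0.958858, N=[1·6·2·2]^{1/2}=4.898979
The bounds max(0,m−m')=1 and min(l+m,l−m')=2 give 2 terms
  k=1: (−1)^0·4.8990/(2)·0.2839^3·0.9589^1 = +0.053737
  k=2: (−1)^1·4.8990/(2)·0.2839^1·0.9589^3 = -0.613034
d^2_{-1,0}(2.5659) = +0.053737 -0.613034 = -0.559297
Phases: e^{-i·(-1)·2.1412}=-0.539972+0.841683i, e^{-i·(0)·5.2775}=+1.000000+0.000000i ⇒ D=+0.302005-0.470751i

Re=0.3020 Im=-0.4708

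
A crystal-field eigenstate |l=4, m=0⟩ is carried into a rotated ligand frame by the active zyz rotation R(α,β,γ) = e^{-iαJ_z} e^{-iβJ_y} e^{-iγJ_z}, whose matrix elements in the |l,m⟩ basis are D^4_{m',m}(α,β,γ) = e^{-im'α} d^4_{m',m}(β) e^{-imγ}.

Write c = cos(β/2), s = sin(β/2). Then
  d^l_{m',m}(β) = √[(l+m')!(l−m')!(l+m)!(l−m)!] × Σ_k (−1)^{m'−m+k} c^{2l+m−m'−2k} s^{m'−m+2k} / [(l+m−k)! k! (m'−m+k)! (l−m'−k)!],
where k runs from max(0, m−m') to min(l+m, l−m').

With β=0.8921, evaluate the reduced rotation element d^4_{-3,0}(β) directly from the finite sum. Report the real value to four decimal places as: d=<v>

d^4_{-3,0}(β=0.8921) via the finite sum:
With c≡cos(β/2)=0.902158 and s≡sin(β/2)=0.431405, N=[1·5040·24·24]^{1/2}=1703.830978
The bounds max(0,m−m')=3 and min(l+m,l−m')=4 give 2 terms
  k=3: (−1)^0·1703.8310/(144)·0.9022^5·0.4314^3 = +0.567720
  k=4: (−1)^1·1703.8310/(144)·0.9022^3·0.4314^5 = -0.129819
d^4_{-3,0}(0.8921) = +0.567720 -0.129819 = +0.437900

d=0.4379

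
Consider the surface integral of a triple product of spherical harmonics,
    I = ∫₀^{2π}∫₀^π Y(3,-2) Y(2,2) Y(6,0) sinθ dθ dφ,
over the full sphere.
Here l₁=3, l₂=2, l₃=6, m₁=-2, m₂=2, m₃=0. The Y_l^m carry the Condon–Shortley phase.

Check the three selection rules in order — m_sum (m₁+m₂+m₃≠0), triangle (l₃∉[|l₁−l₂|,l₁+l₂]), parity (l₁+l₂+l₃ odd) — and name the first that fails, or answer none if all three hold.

azimuthal sum: -2 + 2 + 0 = 0  ✓
l₃ must lie in [1,5]; have l₃=6  ✗
L = 3 + 2 + 6 = 11 (odd)

triangle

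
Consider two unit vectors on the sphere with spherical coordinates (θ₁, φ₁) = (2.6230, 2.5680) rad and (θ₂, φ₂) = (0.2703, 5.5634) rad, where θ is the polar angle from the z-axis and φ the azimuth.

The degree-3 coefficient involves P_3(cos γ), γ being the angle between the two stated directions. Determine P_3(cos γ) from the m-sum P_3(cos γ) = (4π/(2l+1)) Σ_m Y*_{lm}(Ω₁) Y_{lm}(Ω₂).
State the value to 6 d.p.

Summing Y*_{l m}(θ₁,φ₁)·Y_{l m}(θ₂,φ₂) over m ∈ [−3, 3]; prefactor 4π/(2·3+1) = 1.795196:
  m=-3: (0.00759 + 0.05024j) × (-0.00441 + 0.00661j) = -0.00037 - 0.00017j  (running Σ = -0.00037 - 0.00017j)
  m=-2: (-0.08964 + 0.19879j) × (0.00919 + 0.06962j) = -0.01466 - 0.00441j  (running Σ = -0.01503 - 0.00459j)
  m=-1: (-0.37292 + 0.24093j) × (0.23643 + 0.20727j) = -0.13811 - 0.02034j  (running Σ = -0.15313 - 0.02492j)
  m=0: (-0.25009 + 0.00000j) × (0.59105 + 0.00000j) = -0.14781 + 0.00000j  (running Σ = -0.30095 - 0.02492j)
  m=1: (0.37292 + 0.24093j) × (-0.23643 + 0.20727j) = -0.13811 + 0.02034j  (running Σ = -0.43905 - 0.00459j)
  m=2: (-0.08964 - 0.19879j) × (0.00919 - 0.06962j) = -0.01466 + 0.00441j  (running Σ = -0.45372 - 0.00017j)
  m=3: (-0.00759 + 0.05024j) × (0.00441 + 0.00661j) = -0.00037 + 0.00017j  (running Σ = -0.45408 + 0.00000j)
Accumulated sum -0.45408 + 0.00000j; after 4π/(2l+1) scaling, -0.81516 + 0.00000j ⇒ P_3 = -0.815165

-0.815165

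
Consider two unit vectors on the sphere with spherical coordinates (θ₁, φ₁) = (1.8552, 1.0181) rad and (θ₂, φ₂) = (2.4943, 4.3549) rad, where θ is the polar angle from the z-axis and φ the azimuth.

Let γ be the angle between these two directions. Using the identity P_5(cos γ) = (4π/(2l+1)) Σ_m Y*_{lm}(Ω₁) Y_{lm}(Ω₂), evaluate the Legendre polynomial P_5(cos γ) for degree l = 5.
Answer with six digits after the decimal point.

-0.326755

Summing Y*_{l m}(θ₁,φ₁)·Y_{l m}(θ₂,φ₂) over m ∈ [−5, 5]; prefactor 4π/(2·5+1) = 1.142397:
  m=-5: Y*=(0.139583, -0.351396)  Y=(-0.036146, -0.007956)  product (-0.007841, 0.011591)
  m=-4: Y*=(0.208733, 0.280357)  Y=(-0.021734, -0.153293)  product (0.038440, -0.038091)
  m=-3: Y*=(0.088816, -0.007773)  Y=(0.314998, -0.171402)  product (0.026645, -0.017672)
  m=-2: Y*=(-0.150172, 0.299030)  Y=(0.337476, 0.293004)  product (-0.138297, 0.056915)
  m=-1: Y*=(0.004514, 0.007318)  Y=(-0.040209, 0.107643)  product (-0.000969, 0.000192)
  m=+0: Y*=(-0.324192, -0.000000)  Y=(0.376265, 0.000000)  product (-0.121982, -0.000000)
  m=+1: Y*=(-0.004514, 0.007318)  Y=(0.040209, 0.107643)  product (-0.000969, -0.000192)
  m=+2: Y*=(-0.150172, -0.299030)  Y=(0.337476, -0.293004)  product (-0.138297, -0.056915)
  m=+3: Y*=(-0.088816, -0.007773)  Y=(-0.314998, -0.171402)  product (0.026645, 0.017672)
  m=+4: Y*=(0.208733, -0.280357)  Y=(-0.021734, 0.153293)  product (0.038440, 0.038091)
  m=+5: Y*=(-0.139583, -0.351396)  Y=(0.036146, -0.007956)  product (-0.007841, -0.011591)
Total Σ_m = (-0.286026, -0.000000). Multiply by 1.142397: (-0.326755, -0.000000). P_5(cos γ) = -0.326755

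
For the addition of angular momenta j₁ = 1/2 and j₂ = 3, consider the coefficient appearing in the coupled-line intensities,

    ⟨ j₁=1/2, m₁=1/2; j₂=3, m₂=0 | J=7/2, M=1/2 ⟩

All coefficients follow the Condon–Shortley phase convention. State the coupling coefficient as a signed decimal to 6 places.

j₁+j₂−J=0  J+j₁−j₂=1  J−j₁+j₂=6  j₁+j₂+J+1=8
(j₁±m₁, j₂±m₂, J±M) = (1,0,3,3,4,3)
P² = 5184/7
sum k=0..0:
  [0] +1/36 = 1/36
S = 1/36
C² = P²·S² = 4/7 ; C = +0.755929

+0.755929  (= +√(4/7))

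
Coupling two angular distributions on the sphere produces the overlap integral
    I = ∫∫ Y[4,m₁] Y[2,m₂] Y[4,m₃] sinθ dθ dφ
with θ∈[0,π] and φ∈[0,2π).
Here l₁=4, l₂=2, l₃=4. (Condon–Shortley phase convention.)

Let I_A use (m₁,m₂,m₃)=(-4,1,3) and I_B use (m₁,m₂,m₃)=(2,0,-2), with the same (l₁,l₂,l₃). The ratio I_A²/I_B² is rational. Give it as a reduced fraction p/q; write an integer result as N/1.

147/16

Same 4,2,4: normalisation and zero-m 3j drop out of the ratio.
A: Δ: 2! 6! 2! / 11! → 1/13860; sum: t=2:+1/1440 = 1/1440; 3j²(4 2 4; -4 1 3) = Δ·Π!·Σ² = 7/165  (sign -1)
B: Δ: 2! 6! 2! / 11! → 1/13860; sum: t=0:+1/192 t=1:−1/120 t=2:+1/2880 = -1/360; 3j²(4 2 4; 2 0 -2) = Δ·Π!·Σ² = 16/3465  (sign -1)
I_A²/I_B² = (7/165)/(16/3465) = 147/16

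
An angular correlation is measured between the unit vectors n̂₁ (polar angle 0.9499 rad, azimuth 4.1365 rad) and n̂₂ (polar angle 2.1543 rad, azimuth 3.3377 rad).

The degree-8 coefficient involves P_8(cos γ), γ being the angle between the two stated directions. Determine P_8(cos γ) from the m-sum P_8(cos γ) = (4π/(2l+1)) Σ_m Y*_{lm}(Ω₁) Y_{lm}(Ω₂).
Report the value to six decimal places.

Expand P_8 via completeness: Σ_{m} conj(Y_{8,m}) at Ω₁ times Y_{8,m} at Ω₂ —
  [-8]  conj(Y_{8,-8})(Ω₁) = (-0.010374, 0.098177) ; Y_{8,-8}(Ω₂) = (0.000235, -0.121265) ; Δ = (0.011903, 0.001281)
  [-7]  conj(Y_{8,-7})(Ω₁) = (-0.219420, -0.177860) ; Y_{8,-7}(Ω₂) = (0.063006, -0.313971) ; Δ = (-0.069668, 0.057685)
  [-6]  conj(Y_{8,-6})(Ω₁) = (0.422606, -0.137118) ; Y_{8,-6}(Ω₂) = (0.173510, -0.417174) ; Δ = (0.016124, -0.200092)
  [-5]  conj(Y_{8,-5})(Ω₁) = (-0.090630, 0.337763) ; Y_{8,-5}(Ω₂) = (0.156772, -0.234012) ; Δ = (0.064833, 0.074160)
  [-4]  conj(Y_{8,-4})(Ω₁) = (0.035064, 0.038965) ; Y_{8,-4}(Ω₂) = (-0.104882, 0.104679) ; Δ = (-0.007756, -0.000416)
  [-3]  conj(Y_{8,-3})(Ω₁) = (-0.359813, 0.056912) ; Y_{8,-3}(Ω₂) = (-0.302185, 0.201596) ; Δ = (0.097257, -0.089735)
  [-2]  conj(Y_{8,-2})(Ω₁) = (0.057961, -0.130133) ; Y_{8,-2}(Ω₂) = (-0.033111, 0.013696) ; Δ = (-0.000137, 0.005103)
  [-1]  conj(Y_{8,-1})(Ω₁) = (-0.166103, -0.255815) ; Y_{8,-1}(Ω₂) = (0.334873, -0.066526) ; Δ = (-0.072642, -0.074615)
  [+0]  conj(Y_{8,0})(Ω₁) = (0.191886, -0.000000) ; Y_{8,0}(Ω₂) = (0.088458, 0.000000) ; Δ = (0.016974, 0.000000)
  [+1]  conj(Y_{8,1})(Ω₁) = (0.166103, -0.255815) ; Y_{8,1}(Ω₂) = (-0.334873, -0.066526) ; Δ = (-0.072642, 0.074615)
  [+2]  conj(Y_{8,2})(Ω₁) = (0.057961, 0.130133) ; Y_{8,2}(Ω₂) = (-0.033111, -0.013696) ; Δ = (-0.000137, -0.005103)
  [+3]  conj(Y_{8,3})(Ω₁) = (0.359813, 0.056912) ; Y_{8,3}(Ω₂) = (0.302185, 0.201596) ; Δ = (0.097257, 0.089735)
  [+4]  conj(Y_{8,4})(Ω₁) = (0.035064, -0.038965) ; Y_{8,4}(Ω₂) = (-0.104882, -0.104679) ; Δ = (-0.007756, 0.000416)
  [+5]  conj(Y_{8,5})(Ω₁) = (0.090630, 0.337763) ; Y_{8,5}(Ω₂) = (-0.156772, -0.234012) ; Δ = (0.064833, -0.074160)
  [+6]  conj(Y_{8,6})(Ω₁) = (0.422606, 0.137118) ; Y_{8,6}(Ω₂) = (0.173510, 0.417174) ; Δ = (0.016124, 0.200092)
  [+7]  conj(Y_{8,7})(Ω₁) = (0.219420, -0.177860) ; Y_{8,7}(Ω₂) = (-0.063006, -0.313971) ; Δ = (-0.069668, -0.057685)
  [+8]  conj(Y_{8,8})(Ω₁) = (-0.010374, -0.098177) ; Y_{8,8}(Ω₂) = (0.000235, 0.121265) ; Δ = (0.011903, -0.001281)
Total Σ_m = (0.096802, -0.000000). Multiply by 0.739198: (0.071556, -0.000000). P_8(cos γ) = 0.071556

0.071556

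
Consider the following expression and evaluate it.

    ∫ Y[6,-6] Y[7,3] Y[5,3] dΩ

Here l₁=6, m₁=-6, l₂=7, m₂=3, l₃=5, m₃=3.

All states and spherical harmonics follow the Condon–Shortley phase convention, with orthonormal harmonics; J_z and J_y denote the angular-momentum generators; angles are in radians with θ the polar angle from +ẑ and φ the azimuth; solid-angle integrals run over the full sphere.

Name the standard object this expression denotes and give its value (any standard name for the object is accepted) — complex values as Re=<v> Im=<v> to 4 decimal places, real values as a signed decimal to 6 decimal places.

Gaunt coefficient, -0.117735

This is a Gaunt coefficient — the integral of a triple product of spherical harmonics over the sphere.
Checks pass: Σm=0; 18 even; l₃=5∈[1,13].
(2·6+1)(2·7+1)(2·5+1) = 2145
Δ: 8! 4! 6! / 19! → 1/174594420
sum: t=2:+1/4147200 t=3:−1/207360 t=4:+1/82944 t=5:−1/207360 t=6:+1/4147200 = 1/345600
3j²(6 7 5; 0 0 0) = Δ·Π!·Σ² = 420/46189  (sign -1)
sum: t=8:+1/46448640 = 1/46448640
3j²(6 7 5; -6 3 3) = Δ·Π!·Σ² = 75/8398  (sign +1)
combine: 4πI² = 2145·420/46189·75/8398 = 236250/1356277
take √, sign -1: I = -0.11773532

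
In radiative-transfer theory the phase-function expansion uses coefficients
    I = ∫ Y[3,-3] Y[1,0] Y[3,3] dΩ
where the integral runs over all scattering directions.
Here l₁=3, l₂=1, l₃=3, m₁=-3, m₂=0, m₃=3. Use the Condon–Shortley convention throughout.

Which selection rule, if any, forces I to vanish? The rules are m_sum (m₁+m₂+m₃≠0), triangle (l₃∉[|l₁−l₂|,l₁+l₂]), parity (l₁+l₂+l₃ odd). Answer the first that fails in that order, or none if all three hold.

parity

m₁+m₂+m₃ = -3 + 0 + 3 = 0  ✓
triangle: |3−1|=2 ≤ l₃=3 ≤ 3+1=4  ✓
parity: l₁+l₂+l₃ = 7 is odd  ✗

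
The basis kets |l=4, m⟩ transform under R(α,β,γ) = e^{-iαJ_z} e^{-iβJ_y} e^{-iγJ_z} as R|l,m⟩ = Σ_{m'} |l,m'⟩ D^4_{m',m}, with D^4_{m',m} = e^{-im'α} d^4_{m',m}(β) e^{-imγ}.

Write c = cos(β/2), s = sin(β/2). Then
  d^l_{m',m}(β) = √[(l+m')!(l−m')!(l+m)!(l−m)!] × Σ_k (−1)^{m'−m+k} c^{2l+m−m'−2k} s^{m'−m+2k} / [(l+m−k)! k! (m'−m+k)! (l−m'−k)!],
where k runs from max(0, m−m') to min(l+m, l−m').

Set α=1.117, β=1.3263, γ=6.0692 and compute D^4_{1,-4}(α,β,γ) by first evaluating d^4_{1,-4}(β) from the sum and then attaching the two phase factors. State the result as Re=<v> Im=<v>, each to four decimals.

Re=0.1267 Im=0.2980

First d^4_{1,-4}(β=1.3263), then the phase factors e^{-i(1)α} and e^{-i(-4)γ}:
c=cos(1.326300/2)=0.788057, s=sin(1.326300/2)=0.615602; N=√[120·6·1·40320]=5387.986637
The bounds max(0,m−m')=0 and min(l+m,l−m')=0 give 1 term
  k=0: (−1)^5·5387.9866/(720)·0.7881^3·0.6156^5 = -0.323793
d^4_{1,-4}(1.3263) = -0.323793
D = (+0.438381-0.898789i)·(-0.323793)·(+0.655508-0.755188i) = +0.126730+0.297962i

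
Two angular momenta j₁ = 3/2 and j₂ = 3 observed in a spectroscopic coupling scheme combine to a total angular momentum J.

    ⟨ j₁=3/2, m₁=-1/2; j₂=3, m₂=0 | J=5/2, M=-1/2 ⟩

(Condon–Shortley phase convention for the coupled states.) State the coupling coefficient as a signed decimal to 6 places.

√[6·2!1!4!/8! · 1!2!3!3!2!3!] = √(216/35)
  +(−1)^1/∏(1,1,1,2,0,2)! = -1/4  (running -1/4)
  +(−1)^2/∏(2,0,0,1,1,3)! = 1/12  (running -1/6)
⟨..|..⟩ = √(216/35)·(-1/6) = -0.414039

-0.414039  (= −√(6/35))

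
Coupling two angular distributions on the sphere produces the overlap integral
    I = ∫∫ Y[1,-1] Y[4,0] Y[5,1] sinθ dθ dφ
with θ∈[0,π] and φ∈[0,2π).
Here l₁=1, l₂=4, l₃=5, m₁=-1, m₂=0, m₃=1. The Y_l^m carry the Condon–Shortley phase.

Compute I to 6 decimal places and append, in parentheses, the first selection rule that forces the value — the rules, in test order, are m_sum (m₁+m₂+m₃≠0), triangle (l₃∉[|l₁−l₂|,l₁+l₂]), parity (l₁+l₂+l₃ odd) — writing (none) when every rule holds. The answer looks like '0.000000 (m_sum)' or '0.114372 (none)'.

-0.190188 (none)

Checks pass: Σm=0; 10 even; l₃=5∈[3,5].
(2·1+1)(2·4+1)(2·5+1) = 297
Δ: 0! 2! 8! / 11! → 1/495
sum: t=0:+1/576 = 1/576
3j²(1 4 5; 0 0 0) = Δ·Π!·Σ² = 5/99  (sign -1)
sum: t=0:+1/1152 = 1/1152
3j²(1 4 5; -1 0 1) = Δ·Π!·Σ² = 1/33  (sign +1)
combine: 4πI² = 297·5/99·1/33 = 5/11
take √, sign -1: I = -0.19018827
No selection rule forces the value: the integral is nonzero (none).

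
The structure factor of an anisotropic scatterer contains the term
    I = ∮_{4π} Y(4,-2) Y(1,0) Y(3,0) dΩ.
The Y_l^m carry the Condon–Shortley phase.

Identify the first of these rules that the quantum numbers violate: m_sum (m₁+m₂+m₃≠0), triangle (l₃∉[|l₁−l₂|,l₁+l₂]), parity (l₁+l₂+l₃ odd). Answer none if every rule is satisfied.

m_sum

m₁+m₂+m₃ = -2 + 0 + 0 = -2  ✗
triangle: |4−1|=3 ≤ l₃=3 ≤ 4+1=5
parity: l₁+l₂+l₃ = 8 is even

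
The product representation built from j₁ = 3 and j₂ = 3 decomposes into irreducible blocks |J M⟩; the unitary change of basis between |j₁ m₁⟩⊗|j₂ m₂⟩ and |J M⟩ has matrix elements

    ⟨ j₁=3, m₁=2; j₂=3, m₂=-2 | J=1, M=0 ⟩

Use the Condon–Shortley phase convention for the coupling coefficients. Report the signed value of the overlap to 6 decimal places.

triangle: 5!·1!·1!/8! = 120/40320
(j±m)!: 5!·1!·1!·5!·1!·1! = 14400
prefactor² = (2J+1)·Δ·N² = 900/7
  k=0: +1/(0!·5!·1!·1!·0!·0!) = 1/120
  k=1: −1/(1!·4!·0!·0!·1!·1!) = -1/24
Σ = -1/30  ⇒  CG² = 900/7·(-1/30)² = 1/7
CG = −√(1/7) = -0.377964

−√(1/7) = -0.377964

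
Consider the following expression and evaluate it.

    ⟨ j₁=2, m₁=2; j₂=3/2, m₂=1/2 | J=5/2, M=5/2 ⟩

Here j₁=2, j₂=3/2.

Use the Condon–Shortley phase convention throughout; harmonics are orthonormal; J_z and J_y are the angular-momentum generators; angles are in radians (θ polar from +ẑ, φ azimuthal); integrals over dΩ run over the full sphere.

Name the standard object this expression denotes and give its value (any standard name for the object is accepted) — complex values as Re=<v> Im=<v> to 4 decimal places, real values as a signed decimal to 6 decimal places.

Clebsch–Gordan coefficient, +√(4/7) ≈ +0.755929

This is a Clebsch–Gordan (vector-coupling) coefficient.
j₁+j₂−J=1  J+j₁−j₂=3  J−j₁+j₂=2  j₁+j₂+J+1=7
(j₁±m₁, j₂±m₂, J±M) = (4,0,2,1,5,0)
P² = 576/7
sum k=0..0:
  [0] +1/12 = 1/12
S = 1/12
C² = P²·S² = 4/7 ; C = +0.755929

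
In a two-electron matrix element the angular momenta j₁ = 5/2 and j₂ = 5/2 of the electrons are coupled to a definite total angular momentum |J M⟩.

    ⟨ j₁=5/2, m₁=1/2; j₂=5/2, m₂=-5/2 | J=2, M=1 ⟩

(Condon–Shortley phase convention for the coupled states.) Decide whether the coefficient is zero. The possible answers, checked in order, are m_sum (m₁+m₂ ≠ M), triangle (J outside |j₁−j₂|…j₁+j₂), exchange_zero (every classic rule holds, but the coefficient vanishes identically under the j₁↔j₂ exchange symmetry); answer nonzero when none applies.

m-sum: m₁+m₂ = 1/2+(-5/2) = -2, M = 1  ✗ ⇒ coefficient is 0

m_sum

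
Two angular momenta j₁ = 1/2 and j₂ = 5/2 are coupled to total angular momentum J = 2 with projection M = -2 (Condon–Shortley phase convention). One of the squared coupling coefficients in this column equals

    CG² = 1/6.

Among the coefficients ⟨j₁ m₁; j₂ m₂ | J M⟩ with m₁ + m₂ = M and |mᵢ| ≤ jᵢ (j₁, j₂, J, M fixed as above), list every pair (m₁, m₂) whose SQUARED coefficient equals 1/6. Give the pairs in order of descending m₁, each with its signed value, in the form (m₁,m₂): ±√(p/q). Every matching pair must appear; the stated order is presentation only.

Admissible pairs with m₁+m₂ = M = -2: (-1/2,-3/2), (1/2,-5/2)
  (m₁,m₂)=(1/2,-5/2): CG² = 5/6, CG = +√(5/6)
  (m₁,m₂)=(-1/2,-3/2): CG² = 1/6, CG = −√(1/6)   ← matches the target
Pairs with CG² = 1/6: (-1/2,-3/2): −√(1/6)

(-1/2,-3/2): −√(1/6)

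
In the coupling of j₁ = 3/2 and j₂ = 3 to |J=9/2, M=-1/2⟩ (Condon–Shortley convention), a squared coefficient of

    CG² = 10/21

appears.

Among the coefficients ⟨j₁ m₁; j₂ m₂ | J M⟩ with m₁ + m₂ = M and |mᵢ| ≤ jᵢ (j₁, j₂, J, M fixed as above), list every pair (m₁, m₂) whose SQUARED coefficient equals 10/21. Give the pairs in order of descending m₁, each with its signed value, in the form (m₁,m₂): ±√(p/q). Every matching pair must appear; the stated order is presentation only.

(-1/2,0): +√(10/21)

Admissible pairs with m₁+m₂ = M = -1/2: (-3/2,1), (-1/2,0), (1/2,-1), (3/2,-2)
  (m₁,m₂)=(3/2,-2): CG² = 1/21, CG = +√(1/21)
  (m₁,m₂)=(1/2,-1): CG² = 5/14, CG = +√(5/14)
  (m₁,m₂)=(-1/2,0): CG² = 10/21, CG = +√(10/21)   ← matches the target
  (m₁,m₂)=(-3/2,1): CG² = 5/42, CG = +√(5/42)
Pairs with CG² = 10/21: (-1/2,0): +√(10/21)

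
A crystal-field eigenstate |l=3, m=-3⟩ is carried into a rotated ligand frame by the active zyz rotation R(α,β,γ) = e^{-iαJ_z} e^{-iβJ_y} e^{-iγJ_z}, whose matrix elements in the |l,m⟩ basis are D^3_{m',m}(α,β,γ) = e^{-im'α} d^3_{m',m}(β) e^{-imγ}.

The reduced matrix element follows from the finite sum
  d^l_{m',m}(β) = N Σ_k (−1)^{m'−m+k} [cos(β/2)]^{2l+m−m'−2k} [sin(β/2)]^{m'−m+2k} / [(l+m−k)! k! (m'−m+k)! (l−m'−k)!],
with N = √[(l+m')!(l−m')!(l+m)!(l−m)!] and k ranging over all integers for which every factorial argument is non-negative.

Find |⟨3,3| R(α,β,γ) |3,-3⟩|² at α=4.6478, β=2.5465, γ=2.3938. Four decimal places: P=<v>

D^3_{3,-3}(4.6478,2.5465,2.3938) = e^{-i·3·4.6478}·d^3_{3,-3}(2.5465)·e^{-i·-3·2.3938}. Compute d first:
With c≡cos(β/2)=0.293175 and s≡sin(β/2)=0.956059, N=[720·1·1·720]^{1/2}=720.000000
The bounds max(0,m−m')=0 and min(l+m,l−m')=0 give 1 term
  k=0: (−1)^6·720.0000/(720)·0.2932^0·0.9561^6 = +0.763673
d^3_{3,-3}(2.5465) = +0.763673
|D^3_{3,-3}|² = |d^3_{3,-3}(β)|² = (+0.763673)² = 0.583196 (the z-rotation phases have unit modulus)

P=0.5832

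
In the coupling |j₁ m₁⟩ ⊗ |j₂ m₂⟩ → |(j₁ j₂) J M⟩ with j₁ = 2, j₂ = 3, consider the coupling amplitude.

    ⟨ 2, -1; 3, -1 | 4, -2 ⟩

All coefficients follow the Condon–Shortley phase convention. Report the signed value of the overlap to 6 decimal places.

-0.188982  (= −√(1/28))

√[9·1!3!5!/10! · 1!3!2!4!2!6!] = √(5184/7)
  +(−1)^0/∏(0,1,3,2,0,3)! = 1/72  (running 1/72)
  +(−1)^1/∏(1,0,2,1,1,4)! = -1/48  (running -1/144)
⟨..|..⟩ = √(5184/7)·(-1/144) = -0.188982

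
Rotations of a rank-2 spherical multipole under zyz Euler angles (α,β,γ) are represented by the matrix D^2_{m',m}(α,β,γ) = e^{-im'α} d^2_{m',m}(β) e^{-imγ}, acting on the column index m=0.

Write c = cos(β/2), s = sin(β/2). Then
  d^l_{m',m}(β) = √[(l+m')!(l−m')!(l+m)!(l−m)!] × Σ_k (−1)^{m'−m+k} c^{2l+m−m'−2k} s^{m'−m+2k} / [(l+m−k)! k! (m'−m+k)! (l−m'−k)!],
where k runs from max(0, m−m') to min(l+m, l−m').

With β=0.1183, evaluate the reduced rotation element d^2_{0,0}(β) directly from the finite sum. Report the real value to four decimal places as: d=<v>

d^2_{0,0}(β=0.1183) via the finite sum:
Half-angle: c=0.998251, s=0.059116. N=√(2·2·2·2)=4.000000
k∈{0,1,2} keeps every argument non-negative
  k=0: (−1)^0·4.0000/(4)·0.9983^4·0.0591^0 = +0.993023
  k=1: (−1)^1·4.0000/(1)·0.9983^2·0.0591^2 = -0.013930
  k=2: (−1)^2·4.0000/(4)·0.9983^0·0.0591^4 = +0.000012
d^2_{0,0}(0.1183) = +0.993023 -0.013930 +0.000012 = +0.979105

d=0.9791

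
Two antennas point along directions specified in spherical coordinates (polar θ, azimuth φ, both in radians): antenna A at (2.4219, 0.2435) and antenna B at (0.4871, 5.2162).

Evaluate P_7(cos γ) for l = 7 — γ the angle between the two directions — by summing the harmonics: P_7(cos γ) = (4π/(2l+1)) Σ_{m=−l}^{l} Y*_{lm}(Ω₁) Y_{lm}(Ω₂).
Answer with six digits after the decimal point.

-0.322972

Term-by-term m-sum for l=7 (normalisation 4π/15 = 0.837758):
  m=-7: Y*=-0.003604+0.026793i  Y=+0.000925+0.002281i  product -0.000064+0.000017i
  m=-6: Y*=-0.012645-0.114706i  Y=+0.017264+0.002059i  product +0.000018-0.002006i
  m=-5: Y*=+0.100340+0.272094i  Y=+0.043991-0.061291i  product +0.021091+0.005820i
  m=-4: Y*=-0.254785-0.374991i  Y=-0.095717-0.200990i  product -0.050982+0.087102i
  m=-3: Y*=+0.269241+0.241191i  Y=-0.437882-0.026025i  product -0.111619-0.112620i
  m=-2: Y*=+0.066598+0.035266i  Y=-0.263674+0.417616i  product -0.032288+0.018513i
  m=-1: Y*=-0.382986-0.095145i  Y=+0.041260+0.074847i  product -0.008681-0.032591i
  m=+0: Y*=+0.046325-0.000000i  Y=-0.441866+0.000000i  product -0.020469+0.000000i
  m=+1: Y*=+0.382986-0.095145i  Y=-0.041260+0.074847i  product -0.008681+0.032591i
  m=+2: Y*=+0.066598-0.035266i  Y=-0.263674-0.417616i  product -0.032288-0.018513i
  m=+3: Y*=-0.269241+0.241191i  Y=+0.437882-0.026025i  product -0.111619+0.112620i
  m=+4: Y*=-0.254785+0.374991i  Y=-0.095717+0.200990i  product -0.050982-0.087102i
  m=+5: Y*=-0.100340+0.272094i  Y=-0.043991-0.061291i  product +0.021091-0.005820i
  m=+6: Y*=-0.012645+0.114706i  Y=+0.017264-0.002059i  product +0.000018+0.002006i
  m=+7: Y*=+0.003604+0.026793i  Y=-0.000925+0.002281i  product -0.000064-0.000017i
Accumulated sum -0.385520+0.000000i; after 4π/(2l+1) scaling, -0.322972+0.000000i ⇒ P_7 = -0.322972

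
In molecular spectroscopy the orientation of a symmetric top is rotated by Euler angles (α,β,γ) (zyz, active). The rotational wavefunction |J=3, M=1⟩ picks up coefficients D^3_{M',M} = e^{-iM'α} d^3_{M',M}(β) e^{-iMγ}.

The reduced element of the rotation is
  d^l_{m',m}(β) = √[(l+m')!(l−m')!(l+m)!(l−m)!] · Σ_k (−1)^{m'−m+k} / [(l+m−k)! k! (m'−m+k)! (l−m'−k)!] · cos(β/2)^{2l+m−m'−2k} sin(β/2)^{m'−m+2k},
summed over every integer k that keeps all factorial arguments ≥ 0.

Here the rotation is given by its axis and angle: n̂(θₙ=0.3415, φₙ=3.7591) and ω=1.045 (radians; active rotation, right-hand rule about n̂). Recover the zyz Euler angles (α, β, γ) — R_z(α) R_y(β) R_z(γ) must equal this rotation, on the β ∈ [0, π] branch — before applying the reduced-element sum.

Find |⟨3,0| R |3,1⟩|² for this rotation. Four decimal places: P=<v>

Axis–angle → zyz. n̂ = (sinθₙcosφₙ, sinθₙsinφₙ, cosθₙ) = (-0.273053, -0.193909, +0.942253), ω = 1.0450.
R = I cosω + sinω [n̂]ₓ + (1−cosω) n̂n̂ᵀ gives
  R = [+0.539039, -0.788605, -0.295870; +0.841351, +0.520631, +0.145162; +0.039564, -0.327178, +0.944134]
β = atan2(√(R₁₃²+R₂₃²), R₃₃) = 0.335839; α = atan2(R₂₃, R₁₃) mod 2π = 2.685471; γ = atan2(R₃₂, −R₃₁) mod 2π = 4.592049
D^3_{0,1}(2.6855,0.3358,4.5920) = e^{-i·0·2.6855}·d^3_{0,1}(0.3358)·e^{-i·1·4.5920}. Compute d first:
c=cos(0.335839/2)=0.985935, s=sin(0.335839/2)=0.167132; N=√[6·6·24·2]=41.569219
Admissible k: 1..3 (factorial args all ≥0)
  k=1: (−1)^0·41.5692/(12)·0.9859^5·0.1671^1 = +0.539374
  k=2: (−1)^1·41.5692/(4)·0.9859^3·0.1671^3 = -0.046498
  k=3: (−1)^2·41.5692/(12)·0.9859^1·0.1671^5 = +0.000445
d^3_{0,1}(0.3358) = +0.539374 -0.046498 +0.000445 = +0.493321
|D^3_{0,1}|² = |d^3_{0,1}(β)|² = (+0.493321)² = 0.243366 (the z-rotation phases have unit modulus)

P=0.2434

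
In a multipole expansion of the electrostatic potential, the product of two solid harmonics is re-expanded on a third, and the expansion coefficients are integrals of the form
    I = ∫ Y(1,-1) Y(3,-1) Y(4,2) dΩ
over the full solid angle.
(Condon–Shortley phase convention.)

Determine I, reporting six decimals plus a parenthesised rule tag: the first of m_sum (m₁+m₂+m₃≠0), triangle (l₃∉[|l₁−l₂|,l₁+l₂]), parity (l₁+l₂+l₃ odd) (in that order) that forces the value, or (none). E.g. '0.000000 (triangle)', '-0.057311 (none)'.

0.238414 (none)

Checks pass: Σm=0; 8 even; l₃=4∈[2,4].
(2·1+1)(2·3+1)(2·4+1) = 189
Δ: 0! 2! 6! / 9! → 1/252
sum: t=0:+1/36 = 1/36
3j²(1 3 4; 0 0 0) = Δ·Π!·Σ² = 4/63  (sign +1)
sum: t=0:+1/96 = 1/96
3j²(1 3 4; -1 -1 2) = Δ·Π!·Σ² = 5/84  (sign +1)
combine: 4πI² = 189·4/63·5/84 = 5/7
take √, sign +1: I = 0.23841361
No selection rule forces the value: the integral is nonzero (none).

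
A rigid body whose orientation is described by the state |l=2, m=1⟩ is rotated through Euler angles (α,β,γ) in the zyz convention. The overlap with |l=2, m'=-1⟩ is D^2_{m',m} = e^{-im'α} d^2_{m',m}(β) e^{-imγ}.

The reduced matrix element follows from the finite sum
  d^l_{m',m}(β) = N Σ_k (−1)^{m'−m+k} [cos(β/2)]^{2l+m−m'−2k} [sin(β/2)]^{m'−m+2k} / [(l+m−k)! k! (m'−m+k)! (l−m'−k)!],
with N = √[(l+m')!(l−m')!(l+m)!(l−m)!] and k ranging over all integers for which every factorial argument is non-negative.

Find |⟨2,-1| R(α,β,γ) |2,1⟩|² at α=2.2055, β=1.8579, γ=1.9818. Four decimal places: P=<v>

P=0.0774

D^2_{-1,1}(2.2055,1.8579,1.9818) = e^{-i·-1·2.2055}·d^2_{-1,1}(1.8579)·e^{-i·1·1.9818}. Compute d first:
With c≡cos(β/2)=0.598675 and s≡sin(β/2)=0.800992, N=[1·6·6·1]^{1/2}=6.000000
Admissible k: 2..3 (factorial args all ≥0)
  k=2: (−1)^0·6.0000/(2)·0.5987^2·0.8010^2 = +0.689859
  k=3: (−1)^1·6.0000/(6)·0.5987^0·0.8010^4 = -0.411635
d^2_{-1,1}(1.8579) = +0.689859 -0.411635 = +0.278224
|D^2_{-1,1}|² = |d^2_{-1,1}(β)|² = (+0.278224)² = 0.077408 (the z-rotation phases have unit modulus)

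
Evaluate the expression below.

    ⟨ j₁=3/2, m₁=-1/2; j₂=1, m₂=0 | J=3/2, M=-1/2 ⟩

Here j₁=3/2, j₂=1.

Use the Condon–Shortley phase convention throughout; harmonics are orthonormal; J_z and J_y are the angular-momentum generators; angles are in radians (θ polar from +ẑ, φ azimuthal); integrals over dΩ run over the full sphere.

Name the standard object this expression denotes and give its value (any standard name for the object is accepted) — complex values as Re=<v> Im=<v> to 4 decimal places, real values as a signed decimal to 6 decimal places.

Clebsch–Gordan coefficient, −√(1/15) ≈ -0.258199

This is a Clebsch–Gordan (vector-coupling) coefficient.
triangle: 1!·2!·1!/5! = 2/120
(j±m)!: 1!·2!·1!·1!·1!·2! = 4
prefactor² = (2J+1)·Δ·N² = 4/15
  k=0: +1/(0!·1!·2!·1!·0!·0!) = 1/2
  k=1: −1/(1!·0!·1!·0!·1!·1!) = -1
Σ = -1/2  ⇒  CG² = 4/15·(-1/2)² = 1/15
CG = −√(1/15) = -0.258199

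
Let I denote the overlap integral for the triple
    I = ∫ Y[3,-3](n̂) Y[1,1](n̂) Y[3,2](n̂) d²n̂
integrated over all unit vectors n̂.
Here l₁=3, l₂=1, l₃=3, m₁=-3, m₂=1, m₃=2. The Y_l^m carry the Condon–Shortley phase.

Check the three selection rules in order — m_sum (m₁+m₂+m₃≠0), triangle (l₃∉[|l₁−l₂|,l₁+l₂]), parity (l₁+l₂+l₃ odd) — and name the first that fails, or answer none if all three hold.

azimuthal sum: -3 + 1 + 2 = 0  ✓
2 ≤ 3 ≤ 4 (triangle on l)  ✓
L = 3 + 1 + 3 = 7 (odd)  ✗

parity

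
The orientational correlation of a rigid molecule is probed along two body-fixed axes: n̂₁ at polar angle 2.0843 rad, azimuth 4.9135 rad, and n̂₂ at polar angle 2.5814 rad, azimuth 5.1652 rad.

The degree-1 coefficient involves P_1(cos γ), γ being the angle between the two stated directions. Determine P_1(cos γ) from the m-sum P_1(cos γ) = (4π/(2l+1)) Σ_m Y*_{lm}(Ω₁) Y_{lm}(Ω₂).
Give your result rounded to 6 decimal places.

0.864386

Summing Y*_{l m}(θ₁,φ₁)·Y_{l m}(θ₂,φ₂) over m ∈ [−1, 1]; prefactor 4π/(2·1+1) = 4.188790:
  term(m=-1) = (0.053504, -0.013759)   from Y*(Ω₁)=(0.060114, -0.294870), Y(Ω₂)=(0.080315, 0.165077)
  term(m=+0) = (0.099348, 0.000000)   from Y*(Ω₁)=(-0.240017, -0.000000), Y(Ω₂)=(-0.413921, 0.000000)
  term(m=+1) = (0.053504, 0.013759)   from Y*(Ω₁)=(-0.060114, -0.294870), Y(Ω₂)=(-0.080315, 0.165077)
Σ over m = (0.206357, 0.000000); ×(4π/3) → (0.864386, 0.000000). Real part: 0.864386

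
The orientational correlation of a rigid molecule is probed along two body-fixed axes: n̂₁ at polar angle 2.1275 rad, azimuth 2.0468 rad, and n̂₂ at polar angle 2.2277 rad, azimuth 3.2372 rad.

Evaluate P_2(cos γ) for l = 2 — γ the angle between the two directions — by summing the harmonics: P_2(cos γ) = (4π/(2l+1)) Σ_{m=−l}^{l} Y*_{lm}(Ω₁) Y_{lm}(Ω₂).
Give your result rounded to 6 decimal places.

-0.008721

Expand P_2 via completeness: Σ_{m} conj(Y_{2,m}) at Ω₁ times Y_{2,m} at Ω₂ —
  [-2]  conj(Y_{2,-2})(Ω₁) = (-0.161502, -0.226802) ; Y_{2,-2}(Ω₂) = (0.237812, -0.046036) ; Δ = (-0.048848, -0.046501)
  [-1]  conj(Y_{2,-1})(Ω₁) = (0.158808, -0.308042) ; Y_{2,-1}(Ω₂) = (0.371883, -0.035663) ; Δ = (0.048072, -0.120219)
  [+0]  conj(Y_{2,0})(Ω₁) = (-0.051223, -0.000000) ; Y_{2,0}(Ω₂) = (0.037451, 0.000000) ; Δ = (-0.001918, -0.000000)
  [+1]  conj(Y_{2,1})(Ω₁) = (-0.158808, -0.308042) ; Y_{2,1}(Ω₂) = (-0.371883, -0.035663) ; Δ = (0.048072, 0.120219)
  [+2]  conj(Y_{2,2})(Ω₁) = (-0.161502, 0.226802) ; Y_{2,2}(Ω₂) = (0.237812, 0.046036) ; Δ = (-0.048848, 0.046501)
Accumulated sum (-0.003470, 0.000000); after 4π/(2l+1) scaling, (-0.008721, 0.000000) ⇒ P_2 = -0.008721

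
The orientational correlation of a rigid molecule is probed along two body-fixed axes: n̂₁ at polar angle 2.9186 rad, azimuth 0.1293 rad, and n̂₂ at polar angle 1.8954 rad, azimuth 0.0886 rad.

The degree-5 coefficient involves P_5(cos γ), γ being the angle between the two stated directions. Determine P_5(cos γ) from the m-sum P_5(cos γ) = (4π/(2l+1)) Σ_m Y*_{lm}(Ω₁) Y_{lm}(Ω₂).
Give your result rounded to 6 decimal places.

Term-by-term m-sum for l=5 (normalisation 4π/11 = 1.142397):
  [-5]  conj(Y_{5,-5})(Ω₁) = +0.000196+0.000148i ; Y_{5,-5}(Ω₂) = +0.320691-0.152152i ; Δ = +0.000085+0.000018i
  [-4]  conj(Y_{5,-4})(Ω₁) = -0.002976-0.001693i ; Y_{5,-4}(Ω₂) = -0.354244+0.131078i ; Δ = +0.001276+0.000210i
  [-3]  conj(Y_{5,-3})(Ω₁) = +0.026185+0.010699i ; Y_{5,-3}(Ω₂) = -0.024023+0.006540i ; Δ = -0.000699-0.000086i
  [-2]  conj(Y_{5,-2})(Ω₁) = -0.144826-0.038310i ; Y_{5,-2}(Ω₂) = +0.332091-0.059470i ; Δ = -0.050374-0.004110i
  [-1]  conj(Y_{5,-1})(Ω₁) = +0.469254+0.061015i ; Y_{5,-1}(Ω₂) = -0.062522+0.005554i ; Δ = -0.029678-0.001209i
  [+0]  conj(Y_{5,0})(Ω₁) = -0.617252-0.000000i ; Y_{5,0}(Ω₂) = -0.318221+0.000000i ; Δ = +0.196423+0.000000i
  [+1]  conj(Y_{5,1})(Ω₁) = -0.469254+0.061015i ; Y_{5,1}(Ω₂) = +0.062522+0.005554i ; Δ = -0.029678+0.001209i
  [+2]  conj(Y_{5,2})(Ω₁) = -0.144826+0.038310i ; Y_{5,2}(Ω₂) = +0.332091+0.059470i ; Δ = -0.050374+0.004110i
  [+3]  conj(Y_{5,3})(Ω₁) = -0.026185+0.010699i ; Y_{5,3}(Ω₂) = +0.024023+0.006540i ; Δ = -0.000699+0.000086i
  [+4]  conj(Y_{5,4})(Ω₁) = -0.002976+0.001693i ; Y_{5,4}(Ω₂) = -0.354244-0.131078i ; Δ = +0.001276-0.000210i
  [+5]  conj(Y_{5,5})(Ω₁) = -0.000196+0.000148i ; Y_{5,5}(Ω₂) = -0.320691-0.152152i ; Δ = +0.000085-0.000018i
Accumulated sum +0.037644+0.000000i; after 4π/(2l+1) scaling, +0.043005+0.000000i ⇒ P_5 = 0.043005

0.043005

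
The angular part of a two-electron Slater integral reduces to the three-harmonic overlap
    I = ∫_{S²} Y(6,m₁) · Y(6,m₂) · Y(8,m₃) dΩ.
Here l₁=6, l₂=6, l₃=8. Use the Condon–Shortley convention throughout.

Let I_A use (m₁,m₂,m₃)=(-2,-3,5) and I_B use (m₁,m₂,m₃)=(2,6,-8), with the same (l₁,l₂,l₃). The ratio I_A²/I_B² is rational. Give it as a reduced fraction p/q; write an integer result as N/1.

Shared (l₁,l₂,l₃)=(6,6,8): N and (l;000)² cancel in I_A²/I_B².
A: Δ = 4!·8!·8!/21! = 1/1309458150; Racah Σ t=0..3: t=0:+1/696729600 t=1:−1/43545600 t=2:+1/29030400 t=3:−1/174182400 = 1/139345920; ⇒ 3j(6 6 8; -2 -3 5)² = 1/323, sgn -1
B: Δ = 4!·8!·8!/21! = 1/1309458150; Racah Σ t=4..4: t=4:+1/39016857600 = 1/39016857600; ⇒ 3j(6 6 8; 2 6 -8)² = 11/2261, sgn +1
I_A²/I_B² = (1/323)/(11/2261) = 7/11

7/11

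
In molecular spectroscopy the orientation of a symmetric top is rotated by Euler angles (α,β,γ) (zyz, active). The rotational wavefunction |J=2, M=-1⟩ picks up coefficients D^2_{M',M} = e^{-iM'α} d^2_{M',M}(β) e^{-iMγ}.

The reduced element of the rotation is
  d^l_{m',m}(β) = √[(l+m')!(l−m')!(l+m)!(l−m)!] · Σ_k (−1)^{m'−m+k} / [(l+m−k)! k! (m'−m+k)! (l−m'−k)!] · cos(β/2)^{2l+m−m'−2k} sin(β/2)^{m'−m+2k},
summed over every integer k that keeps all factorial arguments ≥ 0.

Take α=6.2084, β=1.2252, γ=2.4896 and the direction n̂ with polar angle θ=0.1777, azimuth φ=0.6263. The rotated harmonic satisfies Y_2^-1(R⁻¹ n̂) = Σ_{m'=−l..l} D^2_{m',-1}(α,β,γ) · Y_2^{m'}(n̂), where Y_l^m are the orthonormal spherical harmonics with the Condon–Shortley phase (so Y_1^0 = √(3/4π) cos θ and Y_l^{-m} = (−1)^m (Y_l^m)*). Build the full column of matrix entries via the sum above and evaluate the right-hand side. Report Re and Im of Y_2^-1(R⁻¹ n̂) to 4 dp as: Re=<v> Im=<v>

Re=0.2736 Im=-0.1578

Need the full column D^2_{m',-1} for m'=−2..2 at α=6.2084, β=1.2252, γ=2.4896.
cos(β/2)=0.818156, sin(β/2)=0.574997
d^2_{-2,-1}: single k=1 term ⇒ +0.629801;  D = -0.438080+0.452477i
d^2_{-1,-1}: k∈[0..1] ⇒ +0.448068 -0.663932 = -0.215864;  D = +0.161319-0.143434i
d^2_{0,-1}: k∈[0..1] ⇒ -0.771345 +0.380985 = -0.390361;  D = +0.310289-0.236860i
d^2_{1,-1}: k∈[0..1] ⇒ +0.663932 -0.109310 = +0.554622;  D = -0.464768+0.302649i
d^2_{2,-1}: single k=0 term ⇒ -0.311073;  D = +0.272630-0.149797i
Y_2^{m'}(θ=0.1777,φ=0.6263) and Σ D·Y over m':
  (-0.4381+0.4525i)·(+0.0038-0.0115i)  (+0.1613-0.1434i)·(+0.1089-0.0788i)  (+0.3103-0.2369i)·(+0.6012+0.0000i)  (-0.4648+0.3026i)·(-0.1089-0.0788i)  (+0.2726-0.1498i)·(+0.0038+0.0115i)
Y_2^-1(R⁻¹ n̂) = +0.273555-0.157785i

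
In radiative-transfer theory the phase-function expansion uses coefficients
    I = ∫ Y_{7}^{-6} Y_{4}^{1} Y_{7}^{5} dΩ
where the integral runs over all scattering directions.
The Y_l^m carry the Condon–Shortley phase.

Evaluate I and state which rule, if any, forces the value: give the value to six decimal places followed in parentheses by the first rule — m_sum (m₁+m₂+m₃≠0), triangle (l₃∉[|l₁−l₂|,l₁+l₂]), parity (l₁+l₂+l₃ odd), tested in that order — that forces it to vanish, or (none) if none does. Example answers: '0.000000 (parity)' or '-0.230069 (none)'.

-0.082726 (none)

Checks pass: Σm=0; 18 even; l₃=7∈[3,11].
(2·7+1)(2·4+1)(2·7+1) = 2025
Δ: 4! 10! 4! / 19! → 1/58198140
sum: t=0:+1/17418240 t=1:−1/622080 t=2:+1/230400 t=3:−1/622080 t=4:+1/17418240 = 1/806400
3j²(7 4 7; 0 0 0) = Δ·Π!·Σ² = 2268/230945  (sign -1)
sum: t=3:−1/87091200 t=4:+1/52254720 = 1/130636800
3j²(7 4 7; -6 1 5) = Δ·Π!·Σ² = 88/20349  (sign +1)
combine: 4πI² = 2025·2268/230945·88/20349 = 116640/1356277
take √, sign -1: I = -0.08272650
No selection rule forces the value: the integral is nonzero (none).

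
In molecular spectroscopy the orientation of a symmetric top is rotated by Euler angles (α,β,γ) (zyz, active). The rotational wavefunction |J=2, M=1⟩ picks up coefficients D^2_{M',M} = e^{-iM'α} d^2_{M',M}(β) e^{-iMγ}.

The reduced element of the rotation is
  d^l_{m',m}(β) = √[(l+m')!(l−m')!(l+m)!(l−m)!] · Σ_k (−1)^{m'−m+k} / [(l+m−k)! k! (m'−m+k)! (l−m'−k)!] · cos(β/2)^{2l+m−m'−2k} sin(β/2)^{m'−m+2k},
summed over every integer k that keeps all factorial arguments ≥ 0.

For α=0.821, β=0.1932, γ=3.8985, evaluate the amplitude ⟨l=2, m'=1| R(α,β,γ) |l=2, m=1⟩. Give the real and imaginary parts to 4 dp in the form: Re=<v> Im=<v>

D^2_{1,1}(0.8210,0.1932,3.8985) = e^{-i·1·0.8210}·d^2_{1,1}(0.1932)·e^{-i·1·3.8985}. Compute d first:
c=cos(0.193200/2)=0.995338, s=sin(0.193200/2)=0.096450; N=√[6·1·6·1]=6.000000
Admissible k: 0..1 (factorial args all ≥0)
  k=0: (−1)^0·6.0000/(6)·0.9953^4·0.0964^0 = +0.981481
  k=1: (−1)^1·6.0000/(2)·0.9953^2·0.0964^2 = -0.027648
d^2_{1,1}(0.1932) = +0.981481 -0.027648 = +0.953833
Phases: e^{-i·(1)·0.8210}=+0.681490-0.731828i, e^{-i·(1)·3.8985}=-0.726963+0.686676i ⇒ D=+0.006783+0.953809i

Re=0.0068 Im=0.9538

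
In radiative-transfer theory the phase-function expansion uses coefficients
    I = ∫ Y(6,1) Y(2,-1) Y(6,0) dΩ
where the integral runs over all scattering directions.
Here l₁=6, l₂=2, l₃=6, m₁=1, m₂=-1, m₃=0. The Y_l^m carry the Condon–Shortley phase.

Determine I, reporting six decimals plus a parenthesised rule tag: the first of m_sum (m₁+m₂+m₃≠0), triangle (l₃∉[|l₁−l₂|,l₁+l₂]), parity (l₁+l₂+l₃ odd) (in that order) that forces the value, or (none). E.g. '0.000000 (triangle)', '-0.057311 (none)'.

Checks pass: Σm=0; 14 even; l₃=6∈[4,8].
(2·6+1)(2·2+1)(2·6+1) = 845
Δ: 2! 10! 2! / 15! → 1/90090
sum: t=0:+1/69120 t=1:−1/14400 t=2:+1/69120 = -7/172800
3j²(6 2 6; 0 0 0) = Δ·Π!·Σ² = 14/715  (sign -1)
sum: t=0:+1/28800 t=1:−1/34560 = 1/172800
3j²(6 2 6; 1 -1 0) = Δ·Π!·Σ² = 1/1430  (sign +1)
combine: 4πI² = 845·14/715·1/1430 = 7/605
take √, sign -1: I = -0.03034355
No selection rule forces the value: the integral is nonzero (none).

-0.030344 (none)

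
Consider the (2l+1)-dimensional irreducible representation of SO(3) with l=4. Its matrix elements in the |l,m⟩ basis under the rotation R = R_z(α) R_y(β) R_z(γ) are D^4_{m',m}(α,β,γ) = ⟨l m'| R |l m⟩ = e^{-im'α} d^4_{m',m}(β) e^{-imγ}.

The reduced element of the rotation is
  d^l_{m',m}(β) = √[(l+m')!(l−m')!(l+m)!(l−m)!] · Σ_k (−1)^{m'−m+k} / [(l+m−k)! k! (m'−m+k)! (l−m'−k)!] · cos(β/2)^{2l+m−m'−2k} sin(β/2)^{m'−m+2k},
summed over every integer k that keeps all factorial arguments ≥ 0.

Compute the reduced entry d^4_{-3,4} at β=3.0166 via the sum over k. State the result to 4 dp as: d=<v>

d^4_{-3,4}(β=3.0166) via the finite sum:
With c≡cos(β/2)=0.062456 and s≡sin(β/2)=0.998048, N=[1·5040·40320·1]^{1/2}=14255.272709
The bounds max(0,m−m')=7 and min(l+m,l−m')=7 give 1 term
  k=7: (−1)^0·14255.2727/(5040)·0.0625^1·0.9980^7 = +0.174251
d^4_{-3,4}(3.0166) = +0.174251

d=0.1743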